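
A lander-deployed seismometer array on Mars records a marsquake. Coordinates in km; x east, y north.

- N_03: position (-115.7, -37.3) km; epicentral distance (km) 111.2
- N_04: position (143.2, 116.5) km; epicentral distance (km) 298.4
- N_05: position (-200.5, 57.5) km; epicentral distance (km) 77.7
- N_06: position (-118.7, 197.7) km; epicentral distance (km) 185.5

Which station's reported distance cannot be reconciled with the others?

Solve using three stations at a time. Using N_04, N_05, N_06 (subtract circle equations pairwise → linear system) gives (x, y) ≈ (-136.7, 13.1).
Distances from that point to each station vs reported:
  N_03: calculated 54.6 vs reported 111.2 → residual 56.6 km
  N_04: calculated 298.4 vs reported 298.4 → residual 0.0 km
  N_05: calculated 77.7 vs reported 77.7 → residual 0.0 km
  N_06: calculated 185.5 vs reported 185.5 → residual 0.0 km
N_04, N_05, N_06 are mutually consistent (residuals ≈ 0); N_03 is off by 56.6 km.

N_03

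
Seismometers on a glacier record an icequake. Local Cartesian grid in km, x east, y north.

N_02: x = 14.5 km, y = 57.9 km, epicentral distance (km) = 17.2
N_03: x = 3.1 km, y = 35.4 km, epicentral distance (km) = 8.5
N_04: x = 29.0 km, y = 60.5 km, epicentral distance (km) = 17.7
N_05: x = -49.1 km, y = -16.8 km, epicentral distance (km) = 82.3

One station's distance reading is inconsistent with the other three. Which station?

Solve using three stations at a time. Using N_02, N_03, N_05 (subtract circle equations pairwise → linear system) gives (x, y) ≈ (8.8, 41.7).
Distances from that point to each station vs reported:
  N_02: calculated 17.2 vs reported 17.2 → residual 0.0 km
  N_03: calculated 8.5 vs reported 8.5 → residual 0.0 km
  N_04: calculated 27.6 vs reported 17.7 → residual 9.9 km
  N_05: calculated 82.3 vs reported 82.3 → residual 0.0 km
N_02, N_03, N_05 are mutually consistent (residuals ≈ 0); N_04 is off by 9.9 km.

N_04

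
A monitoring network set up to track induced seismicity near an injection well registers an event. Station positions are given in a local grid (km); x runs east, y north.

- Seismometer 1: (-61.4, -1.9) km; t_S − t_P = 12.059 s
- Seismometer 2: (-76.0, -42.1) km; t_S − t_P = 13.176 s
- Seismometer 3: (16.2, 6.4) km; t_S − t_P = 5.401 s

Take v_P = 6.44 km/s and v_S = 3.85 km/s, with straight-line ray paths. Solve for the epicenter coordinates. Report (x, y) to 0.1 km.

Distance from S−P lag: d = Δt · v_P v_S / (v_P − v_S) = Δt · (6.44·3.85)/(6.44−3.85) ≈ 9.5730·Δt.
So d_Seismometer 1 = 115.44, d_Seismometer 2 = 126.13, d_Seismometer 3 = 51.70 km.
Circle about each station: (x + 61.4)² + (y + 1.9)² = 115.44²; (x + 76.0)² + (y + 42.1)² = 126.13²; (x − 16.2)² + (y − 6.4)² = 51.70².
Subtracting the Seismometer 1 equation from the Seismometer 2 and Seismometer 3 equations removes the quadratic terms:
-29.2 x − 80.4 y = 1192.46
155.2 x + 16.6 y = 7183.33
Solving the 2×2 system: x ≈ 49.8, y ≈ -32.9 km.
Check against Seismometer 1 (with the unrounded x, y): √((x + 61.4)²+(y + 1.9)²) = 115.45 ≈ 115.44 km. ✓

49.8 km east, -32.9 km north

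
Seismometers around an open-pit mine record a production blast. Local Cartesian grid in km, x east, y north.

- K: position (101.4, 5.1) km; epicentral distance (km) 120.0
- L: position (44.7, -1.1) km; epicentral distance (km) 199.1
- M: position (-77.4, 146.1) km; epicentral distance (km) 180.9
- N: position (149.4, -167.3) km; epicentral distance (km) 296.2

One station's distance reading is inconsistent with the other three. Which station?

L

Solve using three stations at a time. Using K, M, N (subtract circle equations pairwise → linear system) gives (x, y) ≈ (102.3, 125.2).
Distances from that point to each station vs reported:
  K: calculated 120.1 vs reported 120.0 → residual 0.1 km
  L: calculated 138.8 vs reported 199.1 → residual 60.3 km
  M: calculated 180.9 vs reported 180.9 → residual 0.0 km
  N: calculated 296.2 vs reported 296.2 → residual 0.0 km
K, M, N are mutually consistent (residuals ≈ 0); L is off by 60.3 km.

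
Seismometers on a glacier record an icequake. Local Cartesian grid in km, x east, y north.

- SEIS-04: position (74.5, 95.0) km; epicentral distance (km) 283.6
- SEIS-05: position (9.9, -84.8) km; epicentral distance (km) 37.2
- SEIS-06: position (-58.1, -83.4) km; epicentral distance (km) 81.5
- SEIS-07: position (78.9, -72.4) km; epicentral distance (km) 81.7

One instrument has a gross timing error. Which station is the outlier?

Solve using three stations at a time. Using SEIS-05, SEIS-06, SEIS-07 (subtract circle equations pairwise → linear system) gives (x, y) ≈ (13.8, -121.6).
Distances from that point to each station vs reported:
  SEIS-04: calculated 225.0 vs reported 283.6 → residual 58.6 km
  SEIS-05: calculated 37.0 vs reported 37.2 → residual 0.2 km
  SEIS-06: calculated 81.4 vs reported 81.5 → residual 0.1 km
  SEIS-07: calculated 81.6 vs reported 81.7 → residual 0.1 km
SEIS-05, SEIS-06, SEIS-07 are mutually consistent (residuals ≈ 0); SEIS-04 is off by 58.6 km.

SEIS-04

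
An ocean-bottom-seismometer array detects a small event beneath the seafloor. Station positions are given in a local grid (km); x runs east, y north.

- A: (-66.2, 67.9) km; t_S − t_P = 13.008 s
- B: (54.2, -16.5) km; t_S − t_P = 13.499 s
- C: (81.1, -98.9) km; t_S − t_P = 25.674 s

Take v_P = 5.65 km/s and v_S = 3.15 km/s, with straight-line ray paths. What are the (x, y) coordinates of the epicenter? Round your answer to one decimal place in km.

Distance from S−P lag: d = Δt · v_P v_S / (v_P − v_S) = Δt · (5.65·3.15)/(5.65−3.15) ≈ 7.1190·Δt.
So d_A = 92.60, d_B = 96.10, d_C = 182.77 km.
Circle about each station: (x + 66.2)² + (y − 67.9)² = 92.60²; (x − 54.2)² + (y + 16.5)² = 96.10²; (x − 81.1)² + (y + 98.9)² = 182.77².
Subtracting pairs of circle equations eliminates x²+y² and gives linear equations (the radical axes):
240.8 x − 168.8 y = -6443.41
294.6 x − 333.6 y = -17464.54
Solving the 2×2 system: x ≈ 26.1, y ≈ 75.4 km.

x ≈ 26.1 km, y ≈ 75.4 km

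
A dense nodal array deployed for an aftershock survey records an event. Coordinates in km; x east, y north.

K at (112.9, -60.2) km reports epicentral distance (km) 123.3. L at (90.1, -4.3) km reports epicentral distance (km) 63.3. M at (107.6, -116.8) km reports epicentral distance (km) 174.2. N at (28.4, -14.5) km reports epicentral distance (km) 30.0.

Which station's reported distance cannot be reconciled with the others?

N

Solve using three stations at a time. Using K, L, M (subtract circle equations pairwise → linear system) gives (x, y) ≈ (58.0, 50.2).
Distances from that point to each station vs reported:
  K: calculated 123.3 vs reported 123.3 → residual 0.0 km
  L: calculated 63.2 vs reported 63.3 → residual 0.1 km
  M: calculated 174.2 vs reported 174.2 → residual 0.0 km
  N: calculated 71.1 vs reported 30.0 → residual 41.1 km
K, L, M are mutually consistent (residuals ≈ 0); N is off by 41.1 km.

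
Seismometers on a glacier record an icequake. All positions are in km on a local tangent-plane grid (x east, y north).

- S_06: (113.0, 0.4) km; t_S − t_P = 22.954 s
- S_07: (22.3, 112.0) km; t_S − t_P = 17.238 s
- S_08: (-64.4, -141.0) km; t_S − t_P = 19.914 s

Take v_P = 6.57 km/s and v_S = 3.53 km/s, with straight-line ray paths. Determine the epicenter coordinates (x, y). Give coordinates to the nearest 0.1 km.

Distance from S−P lag: d = Δt · v_P v_S / (v_P − v_S) = Δt · (6.57·3.53)/(6.57−3.53) ≈ 7.6290·Δt.
So d_S_06 = 175.12, d_S_07 = 131.51, d_S_08 = 151.92 km.
Circle about each station: (x − 113.0)² + (y − 0.4)² = 175.12²; (x − 22.3)² + (y − 112.0)² = 131.51²; (x + 64.4)² + (y + 141.0)² = 151.92².
Subtracting the S_06 equation from the S_07 and S_08 equations removes the quadratic terms:
-181.4 x + 223.2 y = 13644.26
-354.8 x − 282.8 y = 18846.53
Solving the 2×2 system: x ≈ -61.8, y ≈ 10.9 km.
Check against S_06 (with the unrounded x, y): √((x − 113.0)²+(y − 0.4)²) = 175.12 ≈ 175.12 km. ✓

(-61.8, 10.9)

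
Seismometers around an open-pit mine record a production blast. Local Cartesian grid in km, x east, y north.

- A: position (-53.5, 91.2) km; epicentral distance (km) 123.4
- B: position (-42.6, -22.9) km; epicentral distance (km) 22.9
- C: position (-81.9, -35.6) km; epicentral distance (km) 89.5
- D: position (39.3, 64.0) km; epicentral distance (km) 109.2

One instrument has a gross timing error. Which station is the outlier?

Solve using three stations at a time. Using A, B, D (subtract circle equations pairwise → linear system) gives (x, y) ≈ (-20.1, -27.6).
Distances from that point to each station vs reported:
  A: calculated 123.4 vs reported 123.4 → residual 0.0 km
  B: calculated 22.9 vs reported 22.9 → residual 0.0 km
  C: calculated 62.3 vs reported 89.5 → residual 27.2 km
  D: calculated 109.2 vs reported 109.2 → residual 0.0 km
A, B, D are mutually consistent (residuals ≈ 0); C is off by 27.2 km.

C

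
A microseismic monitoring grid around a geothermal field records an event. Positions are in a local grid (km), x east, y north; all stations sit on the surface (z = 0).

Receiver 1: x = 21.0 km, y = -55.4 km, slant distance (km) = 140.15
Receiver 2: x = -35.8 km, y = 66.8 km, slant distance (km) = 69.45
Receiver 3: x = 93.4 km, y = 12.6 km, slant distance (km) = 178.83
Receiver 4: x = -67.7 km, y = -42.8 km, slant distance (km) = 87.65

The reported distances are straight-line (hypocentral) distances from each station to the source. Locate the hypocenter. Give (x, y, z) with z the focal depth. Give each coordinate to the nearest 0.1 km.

x ≈ -79.1 km, y ≈ 33.0 km, depth ≈ 42.5 km

Each station gives a sphere (x−x_i)² + (y−y_i)² + z² = d_i² (stations at z=0).
Subtracting the Receiver 1 sphere from Receiver 2 and Receiver 3: z² cancels, leaving linear equations in x and y:
-113.6 x + 244.4 y = 17052.44
144.8 x + 136.0 y = -6965.99
Solving: x ≈ -79.105, y ≈ 33.004 km (keep extra digits for the depth step; rounded: -79.1, 33.0).
Then from the Receiver 1 sphere: z² = 140.15² − (x − 21.0)² − (y + 55.4)² with x = -79.105, y = 33.004, so z ≈ 42.494 ≈ 42.5 km.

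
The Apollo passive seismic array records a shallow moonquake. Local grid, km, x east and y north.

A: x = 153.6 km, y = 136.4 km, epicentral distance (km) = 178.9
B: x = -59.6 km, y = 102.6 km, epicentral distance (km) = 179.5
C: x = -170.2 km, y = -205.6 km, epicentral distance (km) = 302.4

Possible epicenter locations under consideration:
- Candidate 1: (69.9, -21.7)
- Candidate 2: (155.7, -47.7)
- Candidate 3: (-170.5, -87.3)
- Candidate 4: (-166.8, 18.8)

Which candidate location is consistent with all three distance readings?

Candidate 1

For each candidate, compare |candidate − station| to the reported distance:
Candidate 1: residuals A 0.0, B 0.0, C 0.0 → max 0.0 km
Candidate 2: residuals A 5.2, B 83.1, C 59.7 → max 83.1 km
Candidate 3: residuals A 214.9, B 40.4, C 184.1 → max 214.9 km
Candidate 4: residuals A 162.4, B 43.4, C 78.0 → max 162.4 km
Only Candidate 1 has all residuals ≈ 0.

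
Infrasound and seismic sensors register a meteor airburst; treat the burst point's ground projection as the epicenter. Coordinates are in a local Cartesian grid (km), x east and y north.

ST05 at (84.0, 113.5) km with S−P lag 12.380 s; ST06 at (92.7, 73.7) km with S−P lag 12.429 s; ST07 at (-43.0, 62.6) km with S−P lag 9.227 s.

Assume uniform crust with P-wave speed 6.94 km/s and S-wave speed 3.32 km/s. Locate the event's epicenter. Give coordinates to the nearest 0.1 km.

(13.7, 77.9)

Distance from S−P lag: d = Δt · v_P v_S / (v_P − v_S) = Δt · (6.94·3.32)/(6.94−3.32) ≈ 6.3649·Δt.
So d_ST05 = 78.80, d_ST06 = 79.11, d_ST07 = 58.73 km.
Circle about each station: (x − 84.0)² + (y − 113.5)² = 78.80²; (x − 92.7)² + (y − 73.7)² = 79.11²; (x + 43.0)² + (y − 62.6)² = 58.73².
Subtracting pairs of circle equations eliminates x²+y² and gives linear equations (the radical axes):
17.4 x − 79.6 y = -5962.22
-254.0 x − 101.8 y = -11410.26
Solving the 2×2 system: x ≈ 13.7, y ≈ 77.9 km.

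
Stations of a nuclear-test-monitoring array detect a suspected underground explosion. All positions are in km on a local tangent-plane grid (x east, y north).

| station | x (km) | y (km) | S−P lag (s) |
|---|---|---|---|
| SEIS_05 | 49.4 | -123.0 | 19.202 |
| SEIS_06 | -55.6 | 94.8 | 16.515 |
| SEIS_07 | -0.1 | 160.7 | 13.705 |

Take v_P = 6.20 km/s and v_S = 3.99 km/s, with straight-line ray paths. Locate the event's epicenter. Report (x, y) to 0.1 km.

Distance from S−P lag: d = Δt · v_P v_S / (v_P − v_S) = Δt · (6.20·3.99)/(6.20−3.99) ≈ 11.1937·Δt.
So d_SEIS_05 = 214.94, d_SEIS_06 = 184.86, d_SEIS_07 = 153.41 km.
Circle about each station: (x − 49.4)² + (y + 123.0)² = 214.94²; (x + 55.6)² + (y − 94.8)² = 184.86²; (x + 0.1)² + (y − 160.7)² = 153.41².
Subtracting the SEIS_05 equation from the SEIS_06 and SEIS_07 equations removes the quadratic terms:
-210.0 x + 435.6 y = 6535.02
-99.0 x + 567.4 y = 30919.72
Solving the 2×2 system: x ≈ 128.4, y ≈ 76.9 km.

128.4 km east, 76.9 km north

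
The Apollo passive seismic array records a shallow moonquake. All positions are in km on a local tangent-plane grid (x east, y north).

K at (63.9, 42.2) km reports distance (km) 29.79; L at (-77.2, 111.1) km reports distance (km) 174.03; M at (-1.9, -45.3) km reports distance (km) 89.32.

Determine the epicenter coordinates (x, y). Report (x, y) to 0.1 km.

Circle about each station: (x − 63.9)² + (y − 42.2)² = 29.79²; (x + 77.2)² + (y − 111.1)² = 174.03²; (x + 1.9)² + (y + 45.3)² = 89.32².
Subtracting the K equation from the L and M equations removes the quadratic terms:
-282.2 x + 137.8 y = -16960.00
-131.6 x − 175.0 y = -10898.97
Solving the 2×2 system: x ≈ 66.2, y ≈ 12.5 km.
Check against K (with the unrounded x, y): √((x − 63.9)²+(y − 42.2)²) = 29.79 ≈ 29.79 km. ✓

66.2 km east, 12.5 km north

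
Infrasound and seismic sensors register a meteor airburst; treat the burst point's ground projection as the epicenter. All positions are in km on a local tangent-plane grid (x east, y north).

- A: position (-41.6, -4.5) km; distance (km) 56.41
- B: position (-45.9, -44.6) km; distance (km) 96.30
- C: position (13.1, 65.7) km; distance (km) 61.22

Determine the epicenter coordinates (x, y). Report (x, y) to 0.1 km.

-46.5 km east, 51.7 km north

Circle about each station: (x + 41.6)² + (y + 4.5)² = 56.41²; (x + 45.9)² + (y + 44.6)² = 96.30²; (x − 13.1)² + (y − 65.7)² = 61.22².
Subtracting the A equation from the B and C equations removes the quadratic terms:
-8.6 x − 80.2 y = -3746.44
109.4 x + 140.4 y = 2171.49
Solving the 2×2 system: x ≈ -46.5, y ≈ 51.7 km.
Check against A (with the unrounded x, y): √((x + 41.6)²+(y + 4.5)²) = 56.41 ≈ 56.41 km. ✓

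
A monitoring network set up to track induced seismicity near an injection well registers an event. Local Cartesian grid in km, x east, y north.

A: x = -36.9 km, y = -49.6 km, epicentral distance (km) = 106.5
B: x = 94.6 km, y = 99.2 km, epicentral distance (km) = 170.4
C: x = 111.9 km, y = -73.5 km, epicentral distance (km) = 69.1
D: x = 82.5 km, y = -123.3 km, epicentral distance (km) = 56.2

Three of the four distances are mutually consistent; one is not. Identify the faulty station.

Solve using three stations at a time. Using A, B, D (subtract circle equations pairwise → linear system) gives (x, y) ≈ (67.8, -69.1).
Distances from that point to each station vs reported:
  A: calculated 106.5 vs reported 106.5 → residual 0.0 km
  B: calculated 170.4 vs reported 170.4 → residual 0.0 km
  C: calculated 44.3 vs reported 69.1 → residual 24.8 km
  D: calculated 56.2 vs reported 56.2 → residual 0.0 km
A, B, D are mutually consistent (residuals ≈ 0); C is off by 24.8 km.

C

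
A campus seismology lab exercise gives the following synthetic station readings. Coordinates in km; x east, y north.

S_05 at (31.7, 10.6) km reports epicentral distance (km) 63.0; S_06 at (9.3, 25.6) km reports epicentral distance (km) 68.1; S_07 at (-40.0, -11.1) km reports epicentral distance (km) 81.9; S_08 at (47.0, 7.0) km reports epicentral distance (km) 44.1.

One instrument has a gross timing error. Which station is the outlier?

Solve using three stations at a time. Using S_06, S_07, S_08 (subtract circle equations pairwise → linear system) gives (x, y) ≈ (38.0, -36.2).
Distances from that point to each station vs reported:
  S_05: calculated 47.2 vs reported 63.0 → residual 15.8 km
  S_06: calculated 68.1 vs reported 68.1 → residual 0.0 km
  S_07: calculated 81.9 vs reported 81.9 → residual 0.0 km
  S_08: calculated 44.1 vs reported 44.1 → residual 0.0 km
S_06, S_07, S_08 are mutually consistent (residuals ≈ 0); S_05 is off by 15.8 km.

S_05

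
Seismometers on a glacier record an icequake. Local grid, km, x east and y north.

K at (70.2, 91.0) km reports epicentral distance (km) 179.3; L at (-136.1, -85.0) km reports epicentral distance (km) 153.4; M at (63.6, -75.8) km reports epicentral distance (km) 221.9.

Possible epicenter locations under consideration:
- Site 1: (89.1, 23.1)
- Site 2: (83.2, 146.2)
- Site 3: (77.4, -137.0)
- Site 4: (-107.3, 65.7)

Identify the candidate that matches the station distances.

Site 4

For each candidate, compare |candidate − station| to the reported distance:
Site 1: residuals K 108.8, L 96.4, M 119.8 → max 119.8 km
Site 2: residuals K 122.6, L 165.3, M 1.0 → max 165.3 km
Site 3: residuals K 48.8, L 66.3, M 159.2 → max 159.2 km
Site 4: residuals K 0.0, L 0.0, M 0.0 → max 0.0 km
Only Site 4 has all residuals ≈ 0.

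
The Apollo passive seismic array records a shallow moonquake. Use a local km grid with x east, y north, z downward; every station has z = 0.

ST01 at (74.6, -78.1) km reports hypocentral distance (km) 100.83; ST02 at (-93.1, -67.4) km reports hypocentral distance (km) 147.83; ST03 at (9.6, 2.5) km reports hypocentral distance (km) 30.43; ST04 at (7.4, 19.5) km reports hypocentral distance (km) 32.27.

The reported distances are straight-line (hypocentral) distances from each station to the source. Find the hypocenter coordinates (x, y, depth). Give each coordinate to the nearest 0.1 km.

(30.9, 10.5, 20.2)

Each station gives a sphere (x−x_i)² + (y−y_i)² + z² = d_i² (stations at z=0).
Subtracting the ST01 sphere from ST02 and ST03: z² cancels, leaving linear equations in x and y:
-335.4 x + 21.4 y = -10141.42
-130.0 x + 161.2 y = -2325.66
Solving: x ≈ 30.907, y ≈ 10.498 km (keep extra digits for the depth step; rounded: 30.9, 10.5).
Then from the ST01 sphere: z² = 100.83² − (x − 74.6)² − (y + 78.1)² with x = 30.907, y = 10.498, so z ≈ 20.199 ≈ 20.2 km.
Check against ST04 (with the unrounded solution): distance 32.27 ≈ 32.27 km. ✓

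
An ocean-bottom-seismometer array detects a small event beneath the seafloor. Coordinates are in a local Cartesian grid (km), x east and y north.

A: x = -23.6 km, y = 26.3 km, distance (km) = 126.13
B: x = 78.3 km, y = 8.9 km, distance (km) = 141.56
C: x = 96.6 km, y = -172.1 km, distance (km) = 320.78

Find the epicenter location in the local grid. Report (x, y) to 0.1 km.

Circle about each station: (x + 23.6)² + (y − 26.3)² = 126.13²; (x − 78.3)² + (y − 8.9)² = 141.56²; (x − 96.6)² + (y + 172.1)² = 320.78².
Subtracting the A equation from the B and C equations removes the quadratic terms:
203.8 x − 34.8 y = 830.99
240.4 x − 396.8 y = -49289.71
Solving the 2×2 system: x ≈ 28.2, y ≈ 141.3 km.

(28.2, 141.3)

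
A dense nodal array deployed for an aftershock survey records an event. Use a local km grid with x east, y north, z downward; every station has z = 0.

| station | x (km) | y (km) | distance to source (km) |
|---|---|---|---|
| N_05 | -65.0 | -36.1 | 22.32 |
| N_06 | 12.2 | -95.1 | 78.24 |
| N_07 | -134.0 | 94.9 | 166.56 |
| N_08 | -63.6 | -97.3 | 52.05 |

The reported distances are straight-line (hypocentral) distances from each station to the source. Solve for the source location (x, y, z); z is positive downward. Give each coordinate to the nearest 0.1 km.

Each station gives a sphere (x−x_i)² + (y−y_i)² + z² = d_i² (stations at z=0).
Subtracting the N_05 sphere from N_06 and N_07: z² cancels, leaving linear equations in x and y:
154.4 x − 118.0 y = -1958.68
-138.0 x + 262.0 y = -5810.25
Solving: x ≈ -49.600, y ≈ -48.302 km (keep extra digits for the depth step; rounded: -49.6, -48.3).
Then from the N_05 sphere: z² = 22.32² − (x + 65.0)² − (y + 36.1)² with x = -49.600, y = -48.302, so z ≈ 10.589 ≈ 10.6 km.

x ≈ -49.6 km, y ≈ -48.3 km, depth ≈ 10.6 km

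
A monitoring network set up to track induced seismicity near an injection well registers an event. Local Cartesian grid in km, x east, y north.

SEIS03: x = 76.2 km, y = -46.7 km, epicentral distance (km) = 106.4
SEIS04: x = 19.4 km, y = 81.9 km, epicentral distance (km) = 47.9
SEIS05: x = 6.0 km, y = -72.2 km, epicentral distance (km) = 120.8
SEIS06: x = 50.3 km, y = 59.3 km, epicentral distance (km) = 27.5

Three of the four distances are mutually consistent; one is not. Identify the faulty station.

Solve using three stations at a time. Using SEIS03, SEIS05, SEIS06 (subtract circle equations pairwise → linear system) gives (x, y) ≈ (25.7, 47.0).
Distances from that point to each station vs reported:
  SEIS03: calculated 106.4 vs reported 106.4 → residual 0.0 km
  SEIS04: calculated 35.5 vs reported 47.9 → residual 12.4 km
  SEIS05: calculated 120.8 vs reported 120.8 → residual 0.0 km
  SEIS06: calculated 27.5 vs reported 27.5 → residual 0.0 km
SEIS03, SEIS05, SEIS06 are mutually consistent (residuals ≈ 0); SEIS04 is off by 12.4 km.

SEIS04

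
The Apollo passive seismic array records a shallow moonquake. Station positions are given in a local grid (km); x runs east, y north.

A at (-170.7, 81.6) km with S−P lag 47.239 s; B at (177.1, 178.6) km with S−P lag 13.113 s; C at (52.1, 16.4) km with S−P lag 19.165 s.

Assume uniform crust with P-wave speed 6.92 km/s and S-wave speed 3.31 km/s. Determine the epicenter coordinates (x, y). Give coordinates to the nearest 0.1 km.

127.5 km east, 111.8 km north

Distance from S−P lag: d = Δt · v_P v_S / (v_P − v_S) = Δt · (6.92·3.31)/(6.92−3.31) ≈ 6.3449·Δt.
So d_A = 299.73, d_B = 83.20, d_C = 121.60 km.
Circle about each station: (x + 170.7)² + (y − 81.6)² = 299.73²; (x − 177.1)² + (y − 178.6)² = 83.20²; (x − 52.1)² + (y − 16.4)² = 121.60².
Subtracting pairs of circle equations eliminates x²+y² and gives linear equations (the radical axes):
695.6 x + 194.0 y = 110381.15
445.6 x − 130.4 y = 42237.83
Solving the 2×2 system: x ≈ 127.5, y ≈ 111.8 km.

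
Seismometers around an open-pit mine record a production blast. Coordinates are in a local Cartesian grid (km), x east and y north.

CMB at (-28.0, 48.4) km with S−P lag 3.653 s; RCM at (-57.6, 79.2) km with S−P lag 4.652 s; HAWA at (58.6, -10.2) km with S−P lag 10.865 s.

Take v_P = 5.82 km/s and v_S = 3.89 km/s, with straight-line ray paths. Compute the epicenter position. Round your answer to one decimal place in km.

(-63.9, 25.0)

Distance from S−P lag: d = Δt · v_P v_S / (v_P − v_S) = Δt · (5.82·3.89)/(5.82−3.89) ≈ 11.7305·Δt.
So d_CMB = 42.85, d_RCM = 54.57, d_HAWA = 127.45 km.
Circle about each station: (x + 28.0)² + (y − 48.4)² = 42.85²; (x + 57.6)² + (y − 79.2)² = 54.57²; (x − 58.6)² + (y + 10.2)² = 127.45².
Subtracting pairs of circle equations eliminates x²+y² and gives linear equations (the radical axes):
-59.2 x + 61.6 y = 5322.08
173.2 x − 117.2 y = -13995.94
Solving the 2×2 system: x ≈ -63.9, y ≈ 25.0 km.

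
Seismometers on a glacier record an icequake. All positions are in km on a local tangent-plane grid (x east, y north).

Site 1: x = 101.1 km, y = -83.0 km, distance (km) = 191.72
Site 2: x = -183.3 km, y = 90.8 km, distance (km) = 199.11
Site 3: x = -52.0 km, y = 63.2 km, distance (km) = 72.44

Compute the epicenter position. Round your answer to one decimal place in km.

x ≈ 15.8 km, y ≈ 88.7 km

Circle about each station: (x − 101.1)² + (y + 83.0)² = 191.72²; (x + 183.3)² + (y − 90.8)² = 199.11²; (x + 52.0)² + (y − 63.2)² = 72.44².
Subtracting the Site 1 equation from the Site 2 and Site 3 equations removes the quadratic terms:
-568.8 x + 347.6 y = 21845.09
-306.2 x + 292.4 y = 21097.03
Solving the 2×2 system: x ≈ 15.8, y ≈ 88.7 km.
Check against Site 1 (with the unrounded x, y): √((x − 101.1)²+(y + 83.0)²) = 191.72 ≈ 191.72 km. ✓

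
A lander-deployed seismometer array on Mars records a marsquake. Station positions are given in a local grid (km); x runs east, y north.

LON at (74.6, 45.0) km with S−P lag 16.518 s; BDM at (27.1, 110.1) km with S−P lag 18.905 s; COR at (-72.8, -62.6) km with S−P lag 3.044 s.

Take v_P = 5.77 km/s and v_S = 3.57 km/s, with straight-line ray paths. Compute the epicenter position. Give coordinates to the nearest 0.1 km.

x ≈ -46.9 km, y ≈ -50.7 km

Distance from S−P lag: d = Δt · v_P v_S / (v_P − v_S) = Δt · (5.77·3.57)/(5.77−3.57) ≈ 9.3631·Δt.
So d_LON = 154.66, d_BDM = 177.01, d_COR = 28.50 km.
Circle about each station: (x − 74.6)² + (y − 45.0)² = 154.66²; (x − 27.1)² + (y − 110.1)² = 177.01²; (x + 72.8)² + (y + 62.6)² = 28.50².
Subtracting pairs of circle equations eliminates x²+y² and gives linear equations (the radical axes):
-95.0 x + 130.2 y = -2146.56
-294.8 x − 215.2 y = 24735.91
Solving the 2×2 system: x ≈ -46.9, y ≈ -50.7 km.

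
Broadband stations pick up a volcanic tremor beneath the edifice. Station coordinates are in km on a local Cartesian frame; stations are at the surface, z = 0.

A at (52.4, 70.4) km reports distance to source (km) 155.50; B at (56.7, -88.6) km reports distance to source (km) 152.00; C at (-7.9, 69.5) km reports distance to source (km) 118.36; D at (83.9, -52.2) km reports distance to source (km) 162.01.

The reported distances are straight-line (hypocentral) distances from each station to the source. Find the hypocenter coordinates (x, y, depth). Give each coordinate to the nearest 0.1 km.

Each station gives a sphere (x−x_i)² + (y−y_i)² + z² = d_i² (stations at z=0).
Subtracting the A sphere from B and C: z² cancels, leaving linear equations in x and y:
8.6 x − 318.0 y = 4439.18
-120.6 x − 1.8 y = 7361.90
Solving: x ≈ -60.811, y ≈ -15.604 km (keep extra digits for the depth step; rounded: -60.8, -15.6).
Then from the A sphere: z² = 155.50² − (x − 52.4)² − (y − 70.4)² with x = -60.811, y = -15.604, so z ≈ 62.983 ≈ 63.0 km.
Check against D (with the unrounded solution): distance 162.01 ≈ 162.01 km. ✓

(-60.8, -15.6, 63.0)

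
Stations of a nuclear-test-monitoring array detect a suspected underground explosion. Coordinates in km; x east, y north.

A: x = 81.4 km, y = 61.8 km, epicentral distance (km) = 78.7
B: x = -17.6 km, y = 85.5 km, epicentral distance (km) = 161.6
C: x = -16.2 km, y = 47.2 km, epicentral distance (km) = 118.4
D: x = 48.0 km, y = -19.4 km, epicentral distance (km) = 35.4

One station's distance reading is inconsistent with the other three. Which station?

Solve using three stations at a time. Using A, C, D (subtract circle equations pairwise → linear system) gives (x, y) ≈ (83.4, -16.9).
Distances from that point to each station vs reported:
  A: calculated 78.7 vs reported 78.7 → residual 0.0 km
  B: calculated 143.8 vs reported 161.6 → residual 17.8 km
  C: calculated 118.4 vs reported 118.4 → residual 0.0 km
  D: calculated 35.5 vs reported 35.4 → residual 0.1 km
A, C, D are mutually consistent (residuals ≈ 0); B is off by 17.8 km.

B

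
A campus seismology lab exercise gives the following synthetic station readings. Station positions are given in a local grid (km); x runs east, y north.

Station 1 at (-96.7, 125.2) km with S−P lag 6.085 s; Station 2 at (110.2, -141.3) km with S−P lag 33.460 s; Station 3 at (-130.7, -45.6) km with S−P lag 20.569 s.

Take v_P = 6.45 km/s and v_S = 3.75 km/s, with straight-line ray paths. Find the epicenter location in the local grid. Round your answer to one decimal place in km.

x ≈ -42.9 km, y ≈ 116.4 km

Distance from S−P lag: d = Δt · v_P v_S / (v_P − v_S) = Δt · (6.45·3.75)/(6.45−3.75) ≈ 8.9583·Δt.
So d_Station 1 = 54.51, d_Station 2 = 299.75, d_Station 3 = 184.26 km.
Circle about each station: (x + 96.7)² + (y − 125.2)² = 54.51²; (x − 110.2)² + (y + 141.3)² = 299.75²; (x + 130.7)² + (y + 45.6)² = 184.26².
Subtracting the Station 1 equation from the Station 2 and Station 3 equations removes the quadratic terms:
413.8 x − 533.0 y = -79794.92
-68.0 x − 341.6 y = -36844.49
Solving the 2×2 system: x ≈ -42.9, y ≈ 116.4 km.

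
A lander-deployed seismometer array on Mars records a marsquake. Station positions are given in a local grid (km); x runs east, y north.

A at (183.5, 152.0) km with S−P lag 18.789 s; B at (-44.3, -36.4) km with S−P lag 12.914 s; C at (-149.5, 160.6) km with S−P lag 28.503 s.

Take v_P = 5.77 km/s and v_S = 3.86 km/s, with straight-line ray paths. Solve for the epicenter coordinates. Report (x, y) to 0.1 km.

Distance from S−P lag: d = Δt · v_P v_S / (v_P − v_S) = Δt · (5.77·3.86)/(5.77−3.86) ≈ 11.6608·Δt.
So d_A = 219.10, d_B = 150.59, d_C = 332.37 km.
Circle about each station: (x − 183.5)² + (y − 152.0)² = 219.10²; (x + 44.3)² + (y + 36.4)² = 150.59²; (x + 149.5)² + (y − 160.6)² = 332.37².
Subtracting the A equation from the B and C equations removes the quadratic terms:
-455.6 x − 376.8 y = -28161.34
-666.0 x + 17.2 y = -71098.65
Solving the 2×2 system: x ≈ 105.4, y ≈ -52.7 km.

105.4 km east, -52.7 km north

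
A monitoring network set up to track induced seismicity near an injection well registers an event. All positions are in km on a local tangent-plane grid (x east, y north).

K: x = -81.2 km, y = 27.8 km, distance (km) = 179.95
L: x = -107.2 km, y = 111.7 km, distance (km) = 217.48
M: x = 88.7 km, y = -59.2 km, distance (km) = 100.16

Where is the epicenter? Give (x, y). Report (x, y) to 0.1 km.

Circle about each station: (x + 81.2)² + (y − 27.8)² = 179.95²; (x + 107.2)² + (y − 111.7)² = 217.48²; (x − 88.7)² + (y + 59.2)² = 100.16².
Subtracting the K equation from the L and M equations removes the quadratic terms:
-52.0 x + 167.8 y = 1686.90
339.8 x − 174.0 y = 26356.03
Solving the 2×2 system: x ≈ 98.3, y ≈ 40.5 km.

98.3 km east, 40.5 km north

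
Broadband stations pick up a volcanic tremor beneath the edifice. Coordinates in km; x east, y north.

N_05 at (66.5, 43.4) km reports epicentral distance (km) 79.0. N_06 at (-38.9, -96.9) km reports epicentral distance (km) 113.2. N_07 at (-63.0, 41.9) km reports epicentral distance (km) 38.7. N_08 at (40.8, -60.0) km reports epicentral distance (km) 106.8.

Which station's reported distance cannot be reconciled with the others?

N_05

Solve using three stations at a time. Using N_06, N_07, N_08 (subtract circle equations pairwise → linear system) gives (x, y) ≈ (-34.0, 16.2).
Distances from that point to each station vs reported:
  N_05: calculated 104.2 vs reported 79.0 → residual 25.2 km
  N_06: calculated 113.2 vs reported 113.2 → residual 0.0 km
  N_07: calculated 38.7 vs reported 38.7 → residual 0.0 km
  N_08: calculated 106.8 vs reported 106.8 → residual 0.0 km
N_06, N_07, N_08 are mutually consistent (residuals ≈ 0); N_05 is off by 25.2 km.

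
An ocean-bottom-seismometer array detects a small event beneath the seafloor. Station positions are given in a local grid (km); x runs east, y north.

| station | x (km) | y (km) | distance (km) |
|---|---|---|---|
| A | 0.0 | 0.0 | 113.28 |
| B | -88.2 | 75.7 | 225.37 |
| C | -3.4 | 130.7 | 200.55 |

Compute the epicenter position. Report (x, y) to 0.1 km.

Circle about each station: x² + y² = 113.28²; (x + 88.2)² + (y − 75.7)² = 225.37²; (x + 3.4)² + (y − 130.7)² = 200.55².
Subtracting the A equation from the B and C equations removes the quadratic terms:
-176.4 x + 151.4 y = -24449.55
-6.8 x + 261.4 y = -10293.89
Solving the 2×2 system: x ≈ 107.2, y ≈ -36.6 km.
Check against A (with the unrounded x, y): √(x²+y²) = 113.27 ≈ 113.28 km. ✓

x ≈ 107.2 km, y ≈ -36.6 km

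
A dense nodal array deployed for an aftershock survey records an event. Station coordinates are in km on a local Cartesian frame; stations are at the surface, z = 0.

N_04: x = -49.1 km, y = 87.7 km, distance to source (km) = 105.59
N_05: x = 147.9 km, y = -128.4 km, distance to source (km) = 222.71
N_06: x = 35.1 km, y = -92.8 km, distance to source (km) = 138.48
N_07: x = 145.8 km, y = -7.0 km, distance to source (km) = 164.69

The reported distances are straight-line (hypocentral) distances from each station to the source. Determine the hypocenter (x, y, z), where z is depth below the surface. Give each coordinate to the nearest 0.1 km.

x ≈ -1.4 km, y ≈ 22.3 km, depth ≈ 67.8 km

Each station gives a sphere (x−x_i)² + (y−y_i)² + z² = d_i² (stations at z=0).
Subtracting the N_04 sphere from N_05 and N_06: z² cancels, leaving linear equations in x and y:
394.0 x − 432.2 y = -10191.63
168.4 x − 361.0 y = -8285.71
Solving: x ≈ -1.412, y ≈ 22.293 km (keep extra digits for the depth step; rounded: -1.4, 22.3).
Then from the N_04 sphere: z² = 105.59² − (x + 49.1)² − (y − 87.7)² with x = -1.412, y = 22.293, so z ≈ 67.801 ≈ 67.8 km.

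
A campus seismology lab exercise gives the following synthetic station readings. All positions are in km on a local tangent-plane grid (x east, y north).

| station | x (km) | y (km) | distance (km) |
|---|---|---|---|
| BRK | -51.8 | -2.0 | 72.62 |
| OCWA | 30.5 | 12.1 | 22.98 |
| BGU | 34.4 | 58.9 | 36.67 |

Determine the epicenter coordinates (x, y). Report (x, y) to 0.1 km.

14.2 km east, 28.3 km north

Circle about each station: (x + 51.8)² + (y + 2.0)² = 72.62²; (x − 30.5)² + (y − 12.1)² = 22.98²; (x − 34.4)² + (y − 58.9)² = 36.67².
Subtracting the BRK equation from the OCWA and BGU equations removes the quadratic terms:
164.6 x + 28.2 y = 3135.00
172.4 x + 121.8 y = 5894.31
Solving the 2×2 system: x ≈ 14.2, y ≈ 28.3 km.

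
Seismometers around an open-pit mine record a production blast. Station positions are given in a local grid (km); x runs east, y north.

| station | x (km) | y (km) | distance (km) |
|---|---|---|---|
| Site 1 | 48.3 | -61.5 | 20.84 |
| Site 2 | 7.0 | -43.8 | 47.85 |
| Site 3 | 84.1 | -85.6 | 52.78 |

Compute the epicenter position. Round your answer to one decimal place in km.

(54.8, -41.7)

Circle about each station: (x − 48.3)² + (y + 61.5)² = 20.84²; (x − 7.0)² + (y + 43.8)² = 47.85²; (x − 84.1)² + (y + 85.6)² = 52.78².
Subtracting the Site 1 equation from the Site 2 and Site 3 equations removes the quadratic terms:
-82.6 x + 35.4 y = -6003.02
71.6 x − 48.2 y = 5933.61
Solving the 2×2 system: x ≈ 54.8, y ≈ -41.7 km.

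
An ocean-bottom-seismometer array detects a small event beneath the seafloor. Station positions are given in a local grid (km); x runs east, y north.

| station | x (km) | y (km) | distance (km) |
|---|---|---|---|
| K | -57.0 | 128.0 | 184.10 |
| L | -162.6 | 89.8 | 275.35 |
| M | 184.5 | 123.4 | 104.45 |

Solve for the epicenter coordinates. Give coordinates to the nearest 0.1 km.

Circle about each station: (x + 57.0)² + (y − 128.0)² = 184.10²; (x + 162.6)² + (y − 89.8)² = 275.35²; (x − 184.5)² + (y − 123.4)² = 104.45².
Subtracting the K equation from the L and M equations removes the quadratic terms:
-211.2 x − 76.4 y = -27055.01
483.0 x − 9.2 y = 52617.82
Solving the 2×2 system: x ≈ 109.9, y ≈ 50.3 km.
Check against K (with the unrounded x, y): √((x + 57.0)²+(y − 128.0)²) = 184.09 ≈ 184.10 km. ✓

(109.9, 50.3)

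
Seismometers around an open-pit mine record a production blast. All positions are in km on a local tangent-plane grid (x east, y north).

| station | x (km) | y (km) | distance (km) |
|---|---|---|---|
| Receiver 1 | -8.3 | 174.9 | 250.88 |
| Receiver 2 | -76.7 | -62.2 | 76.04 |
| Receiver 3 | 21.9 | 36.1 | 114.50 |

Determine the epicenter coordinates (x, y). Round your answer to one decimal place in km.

-1.9 km east, -75.9 km north

Circle about each station: (x + 8.3)² + (y − 174.9)² = 250.88²; (x + 76.7)² + (y + 62.2)² = 76.04²; (x − 21.9)² + (y − 36.1)² = 114.50².
Subtracting pairs of circle equations eliminates x²+y² and gives linear equations (the radical axes):
-136.8 x − 474.2 y = 36251.52
60.4 x − 277.6 y = 20954.44
Solving the 2×2 system: x ≈ -1.9, y ≈ -75.9 km.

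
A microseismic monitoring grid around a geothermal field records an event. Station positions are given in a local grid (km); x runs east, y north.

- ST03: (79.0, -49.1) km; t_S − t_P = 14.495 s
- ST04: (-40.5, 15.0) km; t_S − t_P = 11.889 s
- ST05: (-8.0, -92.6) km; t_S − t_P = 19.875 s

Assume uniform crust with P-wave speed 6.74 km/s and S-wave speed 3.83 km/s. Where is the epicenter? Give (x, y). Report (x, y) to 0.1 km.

x ≈ 46.1 km, y ≈ 75.2 km

Distance from S−P lag: d = Δt · v_P v_S / (v_P − v_S) = Δt · (6.74·3.83)/(6.74−3.83) ≈ 8.8709·Δt.
So d_ST03 = 128.58, d_ST04 = 105.47, d_ST05 = 176.31 km.
Circle about each station: (x − 79.0)² + (y + 49.1)² = 128.58²; (x + 40.5)² + (y − 15.0)² = 105.47²; (x + 8.0)² + (y + 92.6)² = 176.31².
Subtracting pairs of circle equations eliminates x²+y² and gives linear equations (the radical axes):
-239.0 x + 128.2 y = -1377.66
-174.0 x − 87.0 y = -14565.45
Solving the 2×2 system: x ≈ 46.1, y ≈ 75.2 km.
Check against ST03 (with the unrounded x, y): √((x − 79.0)²+(y + 49.1)²) = 128.59 ≈ 128.58 km. ✓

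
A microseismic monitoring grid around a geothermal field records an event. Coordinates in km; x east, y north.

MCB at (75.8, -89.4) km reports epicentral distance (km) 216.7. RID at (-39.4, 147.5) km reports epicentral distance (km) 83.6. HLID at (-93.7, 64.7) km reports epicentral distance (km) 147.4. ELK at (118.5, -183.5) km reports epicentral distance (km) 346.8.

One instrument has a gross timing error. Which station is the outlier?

ELK

Solve using three stations at a time. Using MCB, RID, HLID (subtract circle equations pairwise → linear system) gives (x, y) ≈ (41.1, 124.5).
Distances from that point to each station vs reported:
  MCB: calculated 216.7 vs reported 216.7 → residual 0.0 km
  RID: calculated 83.7 vs reported 83.6 → residual 0.1 km
  HLID: calculated 147.4 vs reported 147.4 → residual 0.0 km
  ELK: calculated 317.6 vs reported 346.8 → residual 29.2 km
MCB, RID, HLID are mutually consistent (residuals ≈ 0); ELK is off by 29.2 km.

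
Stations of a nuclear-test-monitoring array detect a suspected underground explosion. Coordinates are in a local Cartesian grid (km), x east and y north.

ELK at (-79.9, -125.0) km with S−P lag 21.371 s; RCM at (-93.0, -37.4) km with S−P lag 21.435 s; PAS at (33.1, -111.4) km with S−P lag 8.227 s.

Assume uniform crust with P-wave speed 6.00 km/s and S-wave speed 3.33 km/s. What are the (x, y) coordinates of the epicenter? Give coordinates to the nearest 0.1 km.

Distance from S−P lag: d = Δt · v_P v_S / (v_P − v_S) = Δt · (6.00·3.33)/(6.00−3.33) ≈ 7.4831·Δt.
So d_ELK = 159.92, d_RCM = 160.40, d_PAS = 61.56 km.
Circle about each station: (x + 79.9)² + (y + 125.0)² = 159.92²; (x + 93.0)² + (y + 37.4)² = 160.40²; (x − 33.1)² + (y + 111.4)² = 61.56².
Subtracting the ELK equation from the RCM and PAS equations removes the quadratic terms:
-26.2 x + 175.2 y = -12115.00
226.0 x + 27.2 y = 13281.33
Solving the 2×2 system: x ≈ 65.9, y ≈ -59.3 km.

x ≈ 65.9 km, y ≈ -59.3 km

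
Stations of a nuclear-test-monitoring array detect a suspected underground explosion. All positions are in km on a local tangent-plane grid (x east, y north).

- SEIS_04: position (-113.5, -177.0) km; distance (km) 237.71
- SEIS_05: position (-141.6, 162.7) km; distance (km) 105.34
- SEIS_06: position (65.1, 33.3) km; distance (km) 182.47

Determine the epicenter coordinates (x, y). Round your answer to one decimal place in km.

Circle about each station: (x + 113.5)² + (y + 177.0)² = 237.71²; (x + 141.6)² + (y − 162.7)² = 105.34²; (x − 65.1)² + (y − 33.3)² = 182.47².
Subtracting the SEIS_04 equation from the SEIS_05 and SEIS_06 equations removes the quadratic terms:
-56.2 x + 679.4 y = 47720.13
357.2 x + 420.6 y = -15653.61
Solving the 2×2 system: x ≈ -115.3, y ≈ 60.7 km.
Check against SEIS_04 (with the unrounded x, y): √((x + 113.5)²+(y + 177.0)²) = 237.71 ≈ 237.71 km. ✓

(-115.3, 60.7)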